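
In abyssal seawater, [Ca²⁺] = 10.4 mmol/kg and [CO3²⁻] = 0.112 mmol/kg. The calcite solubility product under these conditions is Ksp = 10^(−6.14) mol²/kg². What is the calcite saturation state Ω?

Ksp = 10^(−6.14) = 7.244×10^-7
Ω = [Ca²⁺][CO3²⁻]/Ksp = (10.4×10^-3)(0.112×10^-3) / 7.244×10^-7 = 1.61

Ω = 1.61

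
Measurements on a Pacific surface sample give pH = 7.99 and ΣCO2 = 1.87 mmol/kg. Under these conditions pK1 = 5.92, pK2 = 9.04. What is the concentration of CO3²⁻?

α₂ = 1 / (1 + [H⁺]/K2 + [H⁺]²/(K1K2)) = 1 / (1 + 10^+1.05 + 10^-1.02)
   = 1 / (1 + 11.220 + 0.095499) = 1/12.316 = 0.08120
[CO3²⁻] = α₂ × DIC = 0.08120 × 1.87 = 0.152 mmol/kg

[CO3²⁻] = 0.152 mmol/kg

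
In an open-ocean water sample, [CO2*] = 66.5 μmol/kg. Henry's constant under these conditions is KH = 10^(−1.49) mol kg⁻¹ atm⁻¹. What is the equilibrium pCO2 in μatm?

KH = 10^(−1.49) = 3.236×10^-2 mol kg⁻¹ atm⁻¹
pCO2 = [CO2*]/KH = 66.5×10^-6 / 3.236×10^-2 = 2.06×10^-3 atm = 2060 μatm

pCO2 = 2060 μatm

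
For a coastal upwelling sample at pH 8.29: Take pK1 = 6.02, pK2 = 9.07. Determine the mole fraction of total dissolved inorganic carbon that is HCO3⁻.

α₁ = 0.854

α₁ = 1 / (1 + [H⁺]/K1 + K2/[H⁺]) = 1 / (1 + 10^-2.27 + 10^-0.78)
   = 1 / (1 + 0.0053703 + 0.16596) = 1/1.1713 = 0.8537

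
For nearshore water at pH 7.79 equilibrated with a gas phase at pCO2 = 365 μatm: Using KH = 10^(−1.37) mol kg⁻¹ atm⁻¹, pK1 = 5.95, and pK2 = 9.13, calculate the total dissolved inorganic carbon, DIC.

DIC = 1.14 mmol/kg

[CO2*] = KH · pCO2 = 10^(−1.37) × 365×10^-6 = 1.557×10^-5 mol/kg
α₀ = 1/(1 + K1/[H⁺] + K1K2/[H⁺]²) = 1/(1 + 10^+1.84 + 10^+0.50) = 0.01363
DIC = [CO2*]/α₀ = 1.557×10^-5 / 0.01363 = 1.14 mmol/kg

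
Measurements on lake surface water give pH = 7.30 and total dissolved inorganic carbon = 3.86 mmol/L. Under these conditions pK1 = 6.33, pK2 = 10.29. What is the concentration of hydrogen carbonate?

α₁ = 1 / (1 + [H⁺]/K1 + K2/[H⁺]) = 1 / (1 + 10^-0.97 + 10^-2.99)
   = 1 / (1 + 0.10715 + 0.0010233) = 1/1.1082 = 0.9024
[HCO3⁻] = α₁ × DIC = 0.9024 × 3.86 = 3.48 mmol/L

[HCO3⁻] = 3.48 mmol/L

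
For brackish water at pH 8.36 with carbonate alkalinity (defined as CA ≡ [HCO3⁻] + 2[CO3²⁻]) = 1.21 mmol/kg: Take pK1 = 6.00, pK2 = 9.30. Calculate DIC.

CA = [HCO3⁻] + 2[CO3²⁻] = (α₁ + 2α₂)·DIC
At pH 8.36: [H⁺]/K1 = 10^-2.36 = 0.0043652, K2/[H⁺] = 10^-0.94 = 0.11482
α₁ = 1/(1 + 0.0043652 + 0.11482) = 1/1.1192 = 0.8935; α₂ = α₁·K2/[H⁺] = 0.1026
α₁ + 2α₂ = 1.0987
DIC = CA / (α₁ + 2α₂) = 1.21 / 1.0987 = 1.10 mmol/kg

DIC = 1.10 mmol/kg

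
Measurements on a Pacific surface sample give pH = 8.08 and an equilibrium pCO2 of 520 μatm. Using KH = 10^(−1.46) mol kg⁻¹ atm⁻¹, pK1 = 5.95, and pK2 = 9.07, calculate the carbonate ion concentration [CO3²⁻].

[CO3²⁻] = 0.249 mmol/kg

[CO2*] = KH · pCO2 = 10^(−1.46) × 520×10^-6 = 1.803×10^-5 mol/kg
α₀ = 1/(1 + K1/[H⁺] + K1K2/[H⁺]²) = 1/(1 + 10^+2.13 + 10^+1.14) = 0.006680
DIC = [CO2*]/α₀ = 1.803×10^-5 / 0.006680 = 2.699 mmol/kg
[CO3²⁻] = α₂·DIC; α₂ = 0.09221, so [CO3²⁻] = 0.09221 × 2.699 = 0.249 mmol/kg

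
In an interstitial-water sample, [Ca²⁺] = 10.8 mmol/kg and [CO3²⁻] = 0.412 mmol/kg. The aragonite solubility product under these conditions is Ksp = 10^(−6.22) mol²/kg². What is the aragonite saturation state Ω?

Ω = 7.38

Ksp = 10^(−6.22) = 6.026×10^-7
Ω = [Ca²⁺][CO3²⁻]/Ksp = (10.8×10^-3)(0.412×10^-3) / 6.026×10^-7 = 7.38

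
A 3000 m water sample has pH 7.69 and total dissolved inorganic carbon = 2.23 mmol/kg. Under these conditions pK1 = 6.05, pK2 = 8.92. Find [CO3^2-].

α₂ = 1 / (1 + [H⁺]/K2 + [H⁺]²/(K1K2)) = 1 / (1 + 10^+1.23 + 10^-0.41)
   = 1 / (1 + 16.982 + 0.38905) = 1/18.371 = 0.05443
[CO3²⁻] = α₂ × DIC = 0.05443 × 2.23 = 0.121 mmol/kg

[CO3²⁻] = 0.121 mmol/kg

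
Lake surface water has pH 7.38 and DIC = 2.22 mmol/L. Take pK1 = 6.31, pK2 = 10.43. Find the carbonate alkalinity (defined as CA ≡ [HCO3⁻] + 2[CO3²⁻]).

CA = [HCO3⁻] + 2[CO3²⁻] = (α₁ + 2α₂)·DIC
At pH 7.38: [H⁺]/K1 = 10^-1.07 = 0.085114, K2/[H⁺] = 10^-3.05 = 0.00089125
α₁ = 1/(1 + 0.085114 + 0.00089125) = 1/1.0860 = 0.9208; α₂ = α₁·K2/[H⁺] = 0.0008207
α₁ + 2α₂ = 0.9224
CA = 0.9224 × 2.22 = 2.05 mmol/L

CA = 2.05 mmol/L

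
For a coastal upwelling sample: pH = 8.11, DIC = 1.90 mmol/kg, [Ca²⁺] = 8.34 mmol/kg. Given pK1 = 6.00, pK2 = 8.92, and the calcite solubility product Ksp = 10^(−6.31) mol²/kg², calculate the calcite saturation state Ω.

α₂ = 1 / (1 + [H⁺]/K2 + [H⁺]²/(K1K2)) = 1 / (1 + 10^+0.81 + 10^-1.30)
   = 1 / (1 + 6.4565 + 0.050119) = 1/7.5067 = 0.1332
[CO3²⁻] = α₂ × DIC = 0.1332 × 1.90 = 0.2531 mmol/kg
Ksp = 10^(−6.31) = 4.898×10^-7
Ω = [Ca²⁺][CO3²⁻]/Ksp = (8.34×10^-3)(2.531×10^-4) / 4.898×10^-7 = 4.31

Ω = 4.31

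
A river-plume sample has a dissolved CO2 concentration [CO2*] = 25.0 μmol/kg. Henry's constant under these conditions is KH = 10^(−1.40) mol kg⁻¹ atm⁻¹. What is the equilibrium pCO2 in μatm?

pCO2 = 628 μatm

KH = 10^(−1.40) = 3.981×10^-2 mol kg⁻¹ atm⁻¹
pCO2 = [CO2*]/KH = 25.0×10^-6 / 3.981×10^-2 = 6.28×10^-4 atm = 628 μatm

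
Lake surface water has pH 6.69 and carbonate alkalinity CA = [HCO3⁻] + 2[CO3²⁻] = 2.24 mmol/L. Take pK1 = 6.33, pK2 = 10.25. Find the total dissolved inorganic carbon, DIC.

DIC = 3.22 mmol/L

CA = [HCO3⁻] + 2[CO3²⁻] = (α₁ + 2α₂)·DIC
At pH 6.69: [H⁺]/K1 = 10^-0.36 = 0.43652, K2/[H⁺] = 10^-3.56 = 0.00027542
α₁ = 1/(1 + 0.43652 + 0.00027542) = 1/1.4368 = 0.6960; α₂ = α₁·K2/[H⁺] = 0.0001917
α₁ + 2α₂ = 0.6964
DIC = CA / (α₁ + 2α₂) = 2.24 / 0.6964 = 3.22 mmol/L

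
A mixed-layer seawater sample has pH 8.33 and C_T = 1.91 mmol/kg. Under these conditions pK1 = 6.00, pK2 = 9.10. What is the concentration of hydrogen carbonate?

α₁ = 1 / (1 + [H⁺]/K1 + K2/[H⁺]) = 1 / (1 + 10^-2.33 + 10^-0.77)
   = 1 / (1 + 0.0046774 + 0.16982) = 1/1.1745 = 0.8514
[HCO3⁻] = α₁ × DIC = 0.8514 × 1.91 = 1.63 mmol/kg

[HCO3⁻] = 1.63 mmol/kg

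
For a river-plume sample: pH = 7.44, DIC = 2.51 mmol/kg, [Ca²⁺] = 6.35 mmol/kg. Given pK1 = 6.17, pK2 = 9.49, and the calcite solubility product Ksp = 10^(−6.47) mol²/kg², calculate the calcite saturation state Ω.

Ω = 0.395

α₂ = 1 / (1 + [H⁺]/K2 + [H⁺]²/(K1K2)) = 1 / (1 + 10^+2.05 + 10^+0.78)
   = 1 / (1 + 112.20 + 6.0256) = 1/119.23 = 0.008387
[CO3²⁻] = α₂ × DIC = 0.008387 × 2.51 = 0.02105 mmol/kg
Ksp = 10^(−6.47) = 3.388×10^-7
Ω = [Ca²⁺][CO3²⁻]/Ksp = (6.35×10^-3)(2.105×10^-5) / 3.388×10^-7 = 0.395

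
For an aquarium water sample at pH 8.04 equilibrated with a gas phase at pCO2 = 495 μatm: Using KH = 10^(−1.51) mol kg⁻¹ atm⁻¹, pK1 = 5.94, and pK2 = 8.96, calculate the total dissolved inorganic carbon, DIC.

[CO2*] = KH · pCO2 = 10^(−1.51) × 495×10^-6 = 1.530×10^-5 mol/kg
α₀ = 1/(1 + K1/[H⁺] + K1K2/[H⁺]²) = 1/(1 + 10^+2.10 + 10^+1.18) = 0.007041
DIC = [CO2*]/α₀ = 1.530×10^-5 / 0.007041 = 2.17 mmol/kg

DIC = 2.17 mmol/kg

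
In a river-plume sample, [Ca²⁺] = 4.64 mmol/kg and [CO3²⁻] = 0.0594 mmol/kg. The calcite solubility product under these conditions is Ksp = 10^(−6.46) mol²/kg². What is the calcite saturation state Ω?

Ω = 0.795

Ksp = 10^(−6.46) = 3.467×10^-7
Ω = [Ca²⁺][CO3²⁻]/Ksp = (4.64×10^-3)(0.0594×10^-3) / 3.467×10^-7 = 0.795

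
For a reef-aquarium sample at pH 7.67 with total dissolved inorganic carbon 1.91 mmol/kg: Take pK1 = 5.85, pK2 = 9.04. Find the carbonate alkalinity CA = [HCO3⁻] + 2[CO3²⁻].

CA = 1.96 mmol/kg

CA = [HCO3⁻] + 2[CO3²⁻] = (α₁ + 2α₂)·DIC
At pH 7.67: [H⁺]/K1 = 10^-1.82 = 0.015136, K2/[H⁺] = 10^-1.37 = 0.042658
α₁ = 1/(1 + 0.015136 + 0.042658) = 1/1.0578 = 0.9454; α₂ = α₁·K2/[H⁺] = 0.04033
α₁ + 2α₂ = 1.0260
CA = 1.0260 × 1.91 = 1.96 mmol/kg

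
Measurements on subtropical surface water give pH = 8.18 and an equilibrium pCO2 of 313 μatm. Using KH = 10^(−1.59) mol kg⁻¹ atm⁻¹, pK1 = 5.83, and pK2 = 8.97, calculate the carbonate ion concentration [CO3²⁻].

[CO3²⁻] = 0.292 mmol/kg

[CO2*] = KH · pCO2 = 10^(−1.59) × 313×10^-6 = 8.045×10^-6 mol/kg
α₀ = 1/(1 + K1/[H⁺] + K1K2/[H⁺]²) = 1/(1 + 10^+2.35 + 10^+1.56) = 0.003829
DIC = [CO2*]/α₀ = 8.045×10^-6 / 0.003829 = 2.101 mmol/kg
[CO3²⁻] = α₂·DIC; α₂ = 0.1390, so [CO3²⁻] = 0.1390 × 2.101 = 0.292 mmol/kg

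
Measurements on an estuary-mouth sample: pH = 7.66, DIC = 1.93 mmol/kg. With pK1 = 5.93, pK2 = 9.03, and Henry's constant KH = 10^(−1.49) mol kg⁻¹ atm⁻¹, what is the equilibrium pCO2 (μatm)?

α₀ = 1 / (1 + K1/[H⁺] + K1K2/[H⁺]²) = 1 / (1 + 10^+1.73 + 10^+0.36)
   = 1 / (1 + 53.703 + 2.2909) = 1/56.994 = 0.01755
[CO2*] = α₀ × DIC = 0.01755 × 1.93 = 0.03386 mmol/kg
pCO2 = [CO2*]/KH = 3.386×10^-5 / 3.236×10^-2 = 1050 μatm

pCO2 = 1050 μatm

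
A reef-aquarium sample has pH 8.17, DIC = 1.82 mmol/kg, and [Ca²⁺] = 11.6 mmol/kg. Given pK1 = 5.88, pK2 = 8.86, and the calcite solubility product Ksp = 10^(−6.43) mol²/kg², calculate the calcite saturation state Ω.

Ω = 9.59

α₂ = 1 / (1 + [H⁺]/K2 + [H⁺]²/(K1K2)) = 1 / (1 + 10^+0.69 + 10^-1.60)
   = 1 / (1 + 4.8978 + 0.025119) = 1/5.9229 = 0.1688
[CO3²⁻] = α₂ × DIC = 0.1688 × 1.82 = 0.3073 mmol/kg
Ksp = 10^(−6.43) = 3.715×10^-7
Ω = [Ca²⁺][CO3²⁻]/Ksp = (11.6×10^-3)(3.073×10^-4) / 3.715×10^-7 = 9.59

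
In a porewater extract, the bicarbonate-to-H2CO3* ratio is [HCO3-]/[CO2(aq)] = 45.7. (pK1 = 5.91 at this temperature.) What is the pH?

pH = 7.57

From K1 = [H⁺][HCO3-]/[CO2(aq)]:  pH = pK1 + log₁₀([HCO3-]/[CO2(aq)])
log₁₀(45.7) = +1.660
pH = 5.91 + (+1.660) = 7.57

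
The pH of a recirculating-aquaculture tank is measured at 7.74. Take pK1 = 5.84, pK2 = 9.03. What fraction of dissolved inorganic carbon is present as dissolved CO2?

α₀ = 0.0118

α₀ = 1 / (1 + K1/[H⁺] + K1K2/[H⁺]²) = 1 / (1 + 10^+1.90 + 10^+0.61)
   = 1 / (1 + 79.433 + 4.0738) = 1/84.507 = 0.01183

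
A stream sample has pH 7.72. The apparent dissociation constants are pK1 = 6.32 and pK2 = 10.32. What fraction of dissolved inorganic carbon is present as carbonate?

α₂ = 1 / (1 + [H⁺]/K2 + [H⁺]²/(K1K2)) = 1 / (1 + 10^+2.60 + 10^+1.20)
   = 1 / (1 + 398.11 + 15.849) = 1/414.96 = 0.002410

α₂ = 0.00241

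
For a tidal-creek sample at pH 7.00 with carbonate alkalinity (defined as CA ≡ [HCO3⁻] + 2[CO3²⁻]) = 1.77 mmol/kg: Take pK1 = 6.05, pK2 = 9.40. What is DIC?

DIC = 1.96 mmol/kg

CA = [HCO3⁻] + 2[CO3²⁻] = (α₁ + 2α₂)·DIC
At pH 7.00: [H⁺]/K1 = 10^-0.95 = 0.11220, K2/[H⁺] = 10^-2.40 = 0.0039811
α₁ = 1/(1 + 0.11220 + 0.0039811) = 1/1.1162 = 0.8959; α₂ = α₁·K2/[H⁺] = 0.003567
α₁ + 2α₂ = 0.9030
DIC = CA / (α₁ + 2α₂) = 1.77 / 0.9030 = 1.96 mmol/kg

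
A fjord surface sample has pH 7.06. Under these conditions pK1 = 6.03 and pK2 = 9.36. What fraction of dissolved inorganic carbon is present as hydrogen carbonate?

α₁ = 1 / (1 + [H⁺]/K1 + K2/[H⁺]) = 1 / (1 + 10^-1.03 + 10^-2.30)
   = 1 / (1 + 0.093325 + 0.0050119) = 1/1.0983 = 0.9105

α₁ = 0.910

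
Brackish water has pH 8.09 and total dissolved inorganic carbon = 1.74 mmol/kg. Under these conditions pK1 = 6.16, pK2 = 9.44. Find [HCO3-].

[HCO3⁻] = 1.65 mmol/kg

α₁ = 1 / (1 + [H⁺]/K1 + K2/[H⁺]) = 1 / (1 + 10^-1.93 + 10^-1.35)
   = 1 / (1 + 0.011749 + 0.044668) = 1/1.0564 = 0.9466
[HCO3⁻] = α₁ × DIC = 0.9466 × 1.74 = 1.65 mmol/kg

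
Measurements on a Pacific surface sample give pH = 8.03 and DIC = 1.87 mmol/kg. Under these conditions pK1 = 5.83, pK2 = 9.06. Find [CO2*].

[CO2*] = 10.7 μmol/kg

α₀ = 1 / (1 + K1/[H⁺] + K1K2/[H⁺]²) = 1 / (1 + 10^+2.20 + 10^+1.17)
   = 1 / (1 + 158.49 + 14.791) = 1/174.28 = 0.005738
[CO2*] = α₀ × DIC = 0.005738 × 1.87 = 0.0107 mmol/kg = 10.7 μmol/kg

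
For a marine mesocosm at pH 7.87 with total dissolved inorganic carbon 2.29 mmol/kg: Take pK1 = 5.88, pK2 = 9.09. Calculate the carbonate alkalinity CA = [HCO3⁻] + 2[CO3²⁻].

CA = 2.40 mmol/kg

CA = [HCO3⁻] + 2[CO3²⁻] = (α₁ + 2α₂)·DIC
At pH 7.87: [H⁺]/K1 = 10^-1.99 = 0.010233, K2/[H⁺] = 10^-1.22 = 0.060256
α₁ = 1/(1 + 0.010233 + 0.060256) = 1/1.0705 = 0.9342; α₂ = α₁·K2/[H⁺] = 0.05629
α₁ + 2α₂ = 1.0467
CA = 1.0467 × 2.29 = 2.40 mmol/kg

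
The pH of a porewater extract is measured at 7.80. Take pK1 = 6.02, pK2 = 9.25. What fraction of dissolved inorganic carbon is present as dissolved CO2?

α₀ = 1 / (1 + K1/[H⁺] + K1K2/[H⁺]²) = 1 / (1 + 10^+1.78 + 10^+0.33)
   = 1 / (1 + 60.256 + 2.1380) = 1/63.394 = 0.01577

α₀ = 0.0158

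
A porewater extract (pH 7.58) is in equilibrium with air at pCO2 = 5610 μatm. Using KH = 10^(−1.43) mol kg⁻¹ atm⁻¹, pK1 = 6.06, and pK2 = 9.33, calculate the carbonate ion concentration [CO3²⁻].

[CO3²⁻] = 0.123 mmol/kg

[CO2*] = KH · pCO2 = 10^(−1.43) × 5610×10^-6 = 2.084×10^-4 mol/kg
α₀ = 1/(1 + K1/[H⁺] + K1K2/[H⁺]²) = 1/(1 + 10^+1.52 + 10^-0.23) = 0.02882
DIC = [CO2*]/α₀ = 2.084×10^-4 / 0.02882 = 7.233 mmol/kg
[CO3²⁻] = α₂·DIC; α₂ = 0.01697, so [CO3²⁻] = 0.01697 × 7.233 = 0.123 mmol/kg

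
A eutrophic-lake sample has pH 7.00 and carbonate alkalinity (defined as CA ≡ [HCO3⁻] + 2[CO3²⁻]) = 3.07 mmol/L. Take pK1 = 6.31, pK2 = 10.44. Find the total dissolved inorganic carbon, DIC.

DIC = 3.70 mmol/L

CA = [HCO3⁻] + 2[CO3²⁻] = (α₁ + 2α₂)·DIC
At pH 7.00: [H⁺]/K1 = 10^-0.69 = 0.20417, K2/[H⁺] = 10^-3.44 = 0.00036308
α₁ = 1/(1 + 0.20417 + 0.00036308) = 1/1.2045 = 0.8302; α₂ = α₁·K2/[H⁺] = 0.0003014
α₁ + 2α₂ = 0.8308
DIC = CA / (α₁ + 2α₂) = 3.07 / 0.8308 = 3.70 mmol/L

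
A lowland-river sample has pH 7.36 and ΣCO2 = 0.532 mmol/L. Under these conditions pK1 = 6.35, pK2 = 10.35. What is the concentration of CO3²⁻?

α₂ = 1 / (1 + [H⁺]/K2 + [H⁺]²/(K1K2)) = 1 / (1 + 10^+2.99 + 10^+1.98)
   = 1 / (1 + 977.24 + 95.499) = 1/1073.7 = 0.0009313
[CO3²⁻] = α₂ × DIC = 0.0009313 × 0.532 = 0.000495 mmol/L = 0.495 μmol/L

[CO3²⁻] = 0.495 μmol/L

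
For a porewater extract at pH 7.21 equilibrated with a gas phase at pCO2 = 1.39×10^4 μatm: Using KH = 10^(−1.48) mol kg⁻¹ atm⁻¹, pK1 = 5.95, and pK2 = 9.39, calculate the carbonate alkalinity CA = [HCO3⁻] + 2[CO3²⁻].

[CO2*] = KH · pCO2 = 10^(−1.48) × 1.39×10^4×10^-6 = 4.603×10^-4 mol/kg
α₀ = 1/(1 + K1/[H⁺] + K1K2/[H⁺]²) = 1/(1 + 10^+1.26 + 10^-0.92) = 0.05177
DIC = [CO2*]/α₀ = 4.603×10^-4 / 0.05177 = 8.891 mmol/kg
CA = (α₁ + 2α₂)·DIC = (0.9420 + 2×0.006224) × 8.891 = 8.49 mmol/kg

CA = 8.49 mmol/kg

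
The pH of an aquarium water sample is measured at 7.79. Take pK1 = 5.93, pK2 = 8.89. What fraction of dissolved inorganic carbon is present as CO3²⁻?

α₂ = 0.0727

α₂ = 1 / (1 + [H⁺]/K2 + [H⁺]²/(K1K2)) = 1 / (1 + 10^+1.10 + 10^-0.76)
   = 1 / (1 + 12.589 + 0.17378) = 1/13.763 = 0.07266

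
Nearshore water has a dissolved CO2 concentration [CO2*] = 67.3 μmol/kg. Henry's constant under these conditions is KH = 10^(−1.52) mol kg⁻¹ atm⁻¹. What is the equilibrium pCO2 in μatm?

KH = 10^(−1.52) = 3.020×10^-2 mol kg⁻¹ atm⁻¹
pCO2 = [CO2*]/KH = 67.3×10^-6 / 3.020×10^-2 = 2.23×10^-3 atm = 2230 μatm

pCO2 = 2230 μatm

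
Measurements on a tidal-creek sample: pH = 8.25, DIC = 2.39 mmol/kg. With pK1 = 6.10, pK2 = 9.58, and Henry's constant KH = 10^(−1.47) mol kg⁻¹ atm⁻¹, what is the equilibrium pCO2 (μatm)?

pCO2 = 474 μatm

α₀ = 1 / (1 + K1/[H⁺] + K1K2/[H⁺]²) = 1 / (1 + 10^+2.15 + 10^+0.82)
   = 1 / (1 + 141.25 + 6.6069) = 1/148.86 = 0.006718
[CO2*] = α₀ × DIC = 0.006718 × 2.39 = 0.01606 mmol/kg = 16.06 μmol/kg
pCO2 = [CO2*]/KH = 1.606×10^-5 / 3.388×10^-2 = 474 μatm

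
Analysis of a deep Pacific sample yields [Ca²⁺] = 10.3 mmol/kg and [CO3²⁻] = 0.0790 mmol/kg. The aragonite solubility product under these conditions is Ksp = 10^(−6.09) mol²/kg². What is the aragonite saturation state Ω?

Ω = 1.00

Ksp = 10^(−6.09) = 8.128×10^-7
Ω = [Ca²⁺][CO3²⁻]/Ksp = (10.3×10^-3)(0.0790×10^-3) / 8.128×10^-7 = 1.00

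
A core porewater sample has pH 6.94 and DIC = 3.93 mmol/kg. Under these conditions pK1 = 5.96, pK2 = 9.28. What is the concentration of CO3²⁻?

[CO3²⁻] = 16.2 μmol/kg

α₂ = 1 / (1 + [H⁺]/K2 + [H⁺]²/(K1K2)) = 1 / (1 + 10^+2.34 + 10^+1.36)
   = 1 / (1 + 218.78 + 22.909) = 1/242.68 = 0.004121
[CO3²⁻] = α₂ × DIC = 0.004121 × 3.93 = 0.0162 mmol/kg = 16.2 μmol/kg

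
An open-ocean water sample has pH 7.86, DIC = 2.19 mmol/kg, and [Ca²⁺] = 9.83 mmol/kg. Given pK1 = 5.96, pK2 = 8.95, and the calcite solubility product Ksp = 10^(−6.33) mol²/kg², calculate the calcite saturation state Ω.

α₂ = 1 / (1 + [H⁺]/K2 + [H⁺]²/(K1K2)) = 1 / (1 + 10^+1.09 + 10^-0.81)
   = 1 / (1 + 12.303 + 0.15488) = 1/13.458 = 0.07431
[CO3²⁻] = α₂ × DIC = 0.07431 × 2.19 = 0.1627 mmol/kg
Ksp = 10^(−6.33) = 4.677×10^-7
Ω = [Ca²⁺][CO3²⁻]/Ksp = (9.83×10^-3)(1.627×10^-4) / 4.677×10^-7 = 3.42

Ω = 3.42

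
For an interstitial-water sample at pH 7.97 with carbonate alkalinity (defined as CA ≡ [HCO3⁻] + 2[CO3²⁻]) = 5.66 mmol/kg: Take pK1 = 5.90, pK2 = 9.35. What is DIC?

DIC = 5.49 mmol/kg

CA = [HCO3⁻] + 2[CO3²⁻] = (α₁ + 2α₂)·DIC
At pH 7.97: [H⁺]/K1 = 10^-2.07 = 0.0085114, K2/[H⁺] = 10^-1.38 = 0.041687
α₁ = 1/(1 + 0.0085114 + 0.041687) = 1/1.0502 = 0.9522; α₂ = α₁·K2/[H⁺] = 0.03969
α₁ + 2α₂ = 1.0316
DIC = CA / (α₁ + 2α₂) = 5.66 / 1.0316 = 5.49 mmol/kg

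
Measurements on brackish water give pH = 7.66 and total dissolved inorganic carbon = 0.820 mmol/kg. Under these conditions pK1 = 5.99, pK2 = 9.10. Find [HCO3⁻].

α₁ = 1 / (1 + [H⁺]/K1 + K2/[H⁺]) = 1 / (1 + 10^-1.67 + 10^-1.44)
   = 1 / (1 + 0.021380 + 0.036308) = 1/1.0577 = 0.9455
[HCO3⁻] = α₁ × DIC = 0.9455 × 0.820 = 0.775 mmol/kg

[HCO3⁻] = 0.775 mmol/kg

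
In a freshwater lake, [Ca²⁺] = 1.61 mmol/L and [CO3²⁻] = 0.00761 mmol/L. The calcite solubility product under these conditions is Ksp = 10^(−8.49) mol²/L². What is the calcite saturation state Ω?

Ω = 3.79

Ksp = 10^(−8.49) = 3.236×10^-9
Ω = [Ca²⁺][CO3²⁻]/Ksp = (1.61×10^-3)(0.00761×10^-3) / 3.236×10^-9 = 3.79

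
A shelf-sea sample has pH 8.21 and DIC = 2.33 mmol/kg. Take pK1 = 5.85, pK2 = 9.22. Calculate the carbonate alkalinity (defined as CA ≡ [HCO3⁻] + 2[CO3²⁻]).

CA = [HCO3⁻] + 2[CO3²⁻] = (α₁ + 2α₂)·DIC
At pH 8.21: [H⁺]/K1 = 10^-2.36 = 0.0043652, K2/[H⁺] = 10^-1.01 = 0.097724
α₁ = 1/(1 + 0.0043652 + 0.097724) = 1/1.1021 = 0.9074; α₂ = α₁·K2/[H⁺] = 0.08867
α₁ + 2α₂ = 1.0847
CA = 1.0847 × 2.33 = 2.53 mmol/kg

CA = 2.53 mmol/kg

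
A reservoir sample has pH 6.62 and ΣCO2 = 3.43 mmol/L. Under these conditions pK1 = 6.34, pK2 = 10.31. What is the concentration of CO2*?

[CO2*] = 1.18 mmol/L

α₀ = 1 / (1 + K1/[H⁺] + K1K2/[H⁺]²) = 1 / (1 + 10^+0.28 + 10^-3.41)
   = 1 / (1 + 1.9055 + 0.00038905) = 1/2.9058 = 0.3441
[CO2*] = α₀ × DIC = 0.3441 × 3.43 = 1.18 mmol/L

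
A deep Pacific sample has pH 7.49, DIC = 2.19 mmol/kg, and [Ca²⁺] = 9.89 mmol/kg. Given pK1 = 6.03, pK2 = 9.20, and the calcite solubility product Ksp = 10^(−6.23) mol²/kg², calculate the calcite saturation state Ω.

α₂ = 1 / (1 + [H⁺]/K2 + [H⁺]²/(K1K2)) = 1 / (1 + 10^+1.71 + 10^+0.25)
   = 1 / (1 + 51.286 + 1.7783) = 1/54.064 = 0.01850
[CO3²⁻] = α₂ × DIC = 0.01850 × 2.19 = 0.04051 mmol/kg
Ksp = 10^(−6.23) = 5.888×10^-7
Ω = [Ca²⁺][CO3²⁻]/Ksp = (9.89×10^-3)(4.051×10^-5) / 5.888×10^-7 = 0.680

Ω = 0.680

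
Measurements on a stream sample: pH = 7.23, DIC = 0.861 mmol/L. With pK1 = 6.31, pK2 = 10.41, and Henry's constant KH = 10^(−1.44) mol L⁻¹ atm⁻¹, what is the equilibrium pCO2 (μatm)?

α₀ = 1 / (1 + K1/[H⁺] + K1K2/[H⁺]²) = 1 / (1 + 10^+0.92 + 10^-2.26)
   = 1 / (1 + 8.3176 + 0.0054954) = 1/9.3231 = 0.1073
[CO2*] = α₀ × DIC = 0.1073 × 0.861 = 0.09235 mmol/L
pCO2 = [CO2*]/KH = 9.235×10^-5 / 3.631×10^-2 = 2540 μatm

pCO2 = 2540 μatm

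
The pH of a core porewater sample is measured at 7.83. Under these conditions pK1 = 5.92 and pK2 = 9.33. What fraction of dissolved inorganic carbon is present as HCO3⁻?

α₁ = 1 / (1 + [H⁺]/K1 + K2/[H⁺]) = 1 / (1 + 10^-1.91 + 10^-1.50)
   = 1 / (1 + 0.012303 + 0.031623) = 1/1.0439 = 0.9579

α₁ = 0.958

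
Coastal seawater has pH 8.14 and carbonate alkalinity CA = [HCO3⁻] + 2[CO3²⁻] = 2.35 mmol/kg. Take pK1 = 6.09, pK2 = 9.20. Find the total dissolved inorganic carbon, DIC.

CA = [HCO3⁻] + 2[CO3²⁻] = (α₁ + 2α₂)·DIC
At pH 8.14: [H⁺]/K1 = 10^-2.05 = 0.0089125, K2/[H⁺] = 10^-1.06 = 0.087096
α₁ = 1/(1 + 0.0089125 + 0.087096) = 1/1.0960 = 0.9124; α₂ = α₁·K2/[H⁺] = 0.07947
α₁ + 2α₂ = 1.0713
DIC = CA / (α₁ + 2α₂) = 2.35 / 1.0713 = 2.19 mmol/kg

DIC = 2.19 mmol/kg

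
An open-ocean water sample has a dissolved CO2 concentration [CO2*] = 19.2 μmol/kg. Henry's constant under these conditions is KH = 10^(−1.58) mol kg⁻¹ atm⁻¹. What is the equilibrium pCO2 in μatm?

pCO2 = 730 μatm

KH = 10^(−1.58) = 2.630×10^-2 mol kg⁻¹ atm⁻¹
pCO2 = [CO2*]/KH = 19.2×10^-6 / 2.630×10^-2 = 7.30×10^-4 atm = 730 μatm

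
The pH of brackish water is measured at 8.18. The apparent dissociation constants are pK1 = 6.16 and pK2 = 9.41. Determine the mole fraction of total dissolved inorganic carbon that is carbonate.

α₂ = 1 / (1 + [H⁺]/K2 + [H⁺]²/(K1K2)) = 1 / (1 + 10^+1.23 + 10^-0.79)
   = 1 / (1 + 16.982 + 0.16218) = 1/18.145 = 0.05511

α₂ = 0.0551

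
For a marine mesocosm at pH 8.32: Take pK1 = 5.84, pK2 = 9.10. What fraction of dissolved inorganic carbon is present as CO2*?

α₀ = 1 / (1 + K1/[H⁺] + K1K2/[H⁺]²) = 1 / (1 + 10^+2.48 + 10^+1.70)
   = 1 / (1 + 302.00 + 50.119) = 1/353.11 = 0.002832

α₀ = 0.00283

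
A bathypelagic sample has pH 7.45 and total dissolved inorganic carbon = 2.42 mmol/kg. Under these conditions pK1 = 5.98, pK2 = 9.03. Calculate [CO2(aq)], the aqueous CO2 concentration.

α₀ = 1 / (1 + K1/[H⁺] + K1K2/[H⁺]²) = 1 / (1 + 10^+1.47 + 10^-0.11)
   = 1 / (1 + 29.512 + 0.77625) = 1/31.288 = 0.03196
[CO2*] = α₀ × DIC = 0.03196 × 2.42 = 0.0773 mmol/kg

[CO2*] = 0.0773 mmol/kg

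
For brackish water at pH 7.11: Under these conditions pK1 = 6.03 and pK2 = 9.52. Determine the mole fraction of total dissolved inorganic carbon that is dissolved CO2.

α₀ = 0.0765

α₀ = 1 / (1 + K1/[H⁺] + K1K2/[H⁺]²) = 1 / (1 + 10^+1.08 + 10^-1.33)
   = 1 / (1 + 12.023 + 0.046774) = 1/13.069 = 0.07651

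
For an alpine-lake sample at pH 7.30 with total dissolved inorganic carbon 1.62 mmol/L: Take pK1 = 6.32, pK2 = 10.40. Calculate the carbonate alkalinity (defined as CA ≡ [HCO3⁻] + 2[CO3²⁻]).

CA = [HCO3⁻] + 2[CO3²⁻] = (α₁ + 2α₂)·DIC
At pH 7.30: [H⁺]/K1 = 10^-0.98 = 0.10471, K2/[H⁺] = 10^-3.10 = 0.00079433
α₁ = 1/(1 + 0.10471 + 0.00079433) = 1/1.1055 = 0.9046; α₂ = α₁·K2/[H⁺] = 0.0007185
α₁ + 2α₂ = 0.9060
CA = 0.9060 × 1.62 = 1.47 mmol/L

CA = 1.47 mmol/L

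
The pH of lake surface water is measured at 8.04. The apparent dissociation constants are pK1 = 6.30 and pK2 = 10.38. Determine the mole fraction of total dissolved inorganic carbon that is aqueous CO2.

α₀ = 0.0178

α₀ = 1 / (1 + K1/[H⁺] + K1K2/[H⁺]²) = 1 / (1 + 10^+1.74 + 10^-0.60)
   = 1 / (1 + 54.954 + 0.25119) = 1/56.205 = 0.01779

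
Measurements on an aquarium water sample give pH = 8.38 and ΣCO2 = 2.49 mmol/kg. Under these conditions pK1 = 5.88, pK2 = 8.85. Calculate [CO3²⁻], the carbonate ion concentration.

α₂ = 1 / (1 + [H⁺]/K2 + [H⁺]²/(K1K2)) = 1 / (1 + 10^+0.47 + 10^-2.03)
   = 1 / (1 + 2.9512 + 0.0093325) = 1/3.9605 = 0.2525
[CO3²⁻] = α₂ × DIC = 0.2525 × 2.49 = 0.629 mmol/kg

[CO3²⁻] = 0.629 mmol/kg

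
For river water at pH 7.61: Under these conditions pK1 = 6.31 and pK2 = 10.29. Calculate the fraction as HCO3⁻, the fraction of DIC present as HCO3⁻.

α₁ = 1 / (1 + [H⁺]/K1 + K2/[H⁺]) = 1 / (1 + 10^-1.30 + 10^-2.68)
   = 1 / (1 + 0.050119 + 0.0020893) = 1/1.0522 = 0.9504

α₁ = 0.950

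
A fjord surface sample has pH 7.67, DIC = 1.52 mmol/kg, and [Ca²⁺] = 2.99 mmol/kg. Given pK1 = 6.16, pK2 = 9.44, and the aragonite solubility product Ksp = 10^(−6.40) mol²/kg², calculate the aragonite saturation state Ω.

α₂ = 1 / (1 + [H⁺]/K2 + [H⁺]²/(K1K2)) = 1 / (1 + 10^+1.77 + 10^+0.26)
   = 1 / (1 + 58.884 + 1.8197) = 1/61.704 = 0.01621
[CO3²⁻] = α₂ × DIC = 0.01621 × 1.52 = 0.02463 mmol/kg
Ksp = 10^(−6.40) = 3.981×10^-7
Ω = [Ca²⁺][CO3²⁻]/Ksp = (2.99×10^-3)(2.463×10^-5) / 3.981×10^-7 = 0.185

Ω = 0.185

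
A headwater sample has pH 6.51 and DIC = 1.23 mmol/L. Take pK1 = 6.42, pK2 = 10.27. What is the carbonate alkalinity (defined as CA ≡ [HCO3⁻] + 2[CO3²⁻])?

CA = 0.679 mmol/L

CA = [HCO3⁻] + 2[CO3²⁻] = (α₁ + 2α₂)·DIC
At pH 6.51: [H⁺]/K1 = 10^-0.09 = 0.81283, K2/[H⁺] = 10^-3.76 = 0.00017378
α₁ = 1/(1 + 0.81283 + 0.00017378) = 1/1.8130 = 0.5516; α₂ = α₁·K2/[H⁺] = 9.585×10^-5
α₁ + 2α₂ = 0.5518
CA = 0.5518 × 1.23 = 0.679 mmol/L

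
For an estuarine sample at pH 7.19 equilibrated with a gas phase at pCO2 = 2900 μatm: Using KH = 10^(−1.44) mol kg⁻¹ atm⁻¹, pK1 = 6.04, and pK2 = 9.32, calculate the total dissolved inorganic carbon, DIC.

DIC = 1.60 mmol/kg

[CO2*] = KH · pCO2 = 10^(−1.44) × 2900×10^-6 = 1.053×10^-4 mol/kg
α₀ = 1/(1 + K1/[H⁺] + K1K2/[H⁺]²) = 1/(1 + 10^+1.15 + 10^-0.98) = 0.06566
DIC = [CO2*]/α₀ = 1.053×10^-4 / 0.06566 = 1.60 mmol/kg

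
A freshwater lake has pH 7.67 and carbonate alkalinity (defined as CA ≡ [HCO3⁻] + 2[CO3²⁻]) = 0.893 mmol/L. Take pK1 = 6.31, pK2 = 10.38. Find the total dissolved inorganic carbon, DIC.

CA = [HCO3⁻] + 2[CO3²⁻] = (α₁ + 2α₂)·DIC
At pH 7.67: [H⁺]/K1 = 10^-1.36 = 0.043652, K2/[H⁺] = 10^-2.71 = 0.0019498
α₁ = 1/(1 + 0.043652 + 0.0019498) = 1/1.0456 = 0.9564; α₂ = α₁·K2/[H⁺] = 0.001865
α₁ + 2α₂ = 0.9601
DIC = CA / (α₁ + 2α₂) = 0.893 / 0.9601 = 0.930 mmol/L

DIC = 0.930 mmol/L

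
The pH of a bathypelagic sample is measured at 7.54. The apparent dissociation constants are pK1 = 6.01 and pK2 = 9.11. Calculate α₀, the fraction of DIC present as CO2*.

α₀ = 1 / (1 + K1/[H⁺] + K1K2/[H⁺]²) = 1 / (1 + 10^+1.53 + 10^-0.04)
   = 1 / (1 + 33.884 + 0.91201) = 1/35.796 = 0.02794

α₀ = 0.0279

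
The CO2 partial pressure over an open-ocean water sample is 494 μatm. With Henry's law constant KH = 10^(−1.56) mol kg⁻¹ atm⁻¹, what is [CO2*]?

[CO2*] = 13.6 μmol/kg

KH = 10^(−1.56) = 2.754×10^-2 mol kg⁻¹ atm⁻¹
[CO2*] = KH · pCO2 = 2.754×10^-2 × 494×10^-6 atm = 1.36×10^-5 mol/kg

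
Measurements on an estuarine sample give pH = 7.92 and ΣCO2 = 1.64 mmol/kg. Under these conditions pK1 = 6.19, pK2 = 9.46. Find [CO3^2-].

α₂ = 1 / (1 + [H⁺]/K2 + [H⁺]²/(K1K2)) = 1 / (1 + 10^+1.54 + 10^-0.19)
   = 1 / (1 + 34.674 + 0.64565) = 1/36.319 = 0.02753
[CO3²⁻] = α₂ × DIC = 0.02753 × 1.64 = 0.0452 mmol/kg

[CO3²⁻] = 0.0452 mmol/kg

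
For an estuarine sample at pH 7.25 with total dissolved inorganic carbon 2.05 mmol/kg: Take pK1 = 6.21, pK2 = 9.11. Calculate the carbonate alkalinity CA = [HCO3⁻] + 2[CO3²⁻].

CA = 1.91 mmol/kg

CA = [HCO3⁻] + 2[CO3²⁻] = (α₁ + 2α₂)·DIC
At pH 7.25: [H⁺]/K1 = 10^-1.04 = 0.091201, K2/[H⁺] = 10^-1.86 = 0.013804
α₁ = 1/(1 + 0.091201 + 0.013804) = 1/1.1050 = 0.9050; α₂ = α₁·K2/[H⁺] = 0.01249
α₁ + 2α₂ = 0.9300
CA = 0.9300 × 2.05 = 1.91 mmol/kg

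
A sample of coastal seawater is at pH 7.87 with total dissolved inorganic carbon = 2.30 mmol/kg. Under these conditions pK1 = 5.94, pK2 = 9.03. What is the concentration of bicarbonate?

[HCO3⁻] = 2.13 mmol/kg

α₁ = 1 / (1 + [H⁺]/K1 + K2/[H⁺]) = 1 / (1 + 10^-1.93 + 10^-1.16)
   = 1 / (1 + 0.011749 + 0.069183) = 1/1.0809 = 0.9251
[HCO3⁻] = α₁ × DIC = 0.9251 × 2.30 = 2.13 mmol/kg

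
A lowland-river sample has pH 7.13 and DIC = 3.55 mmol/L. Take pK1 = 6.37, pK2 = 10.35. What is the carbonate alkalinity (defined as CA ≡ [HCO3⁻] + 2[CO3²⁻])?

CA = 3.03 mmol/L

CA = [HCO3⁻] + 2[CO3²⁻] = (α₁ + 2α₂)·DIC
At pH 7.13: [H⁺]/K1 = 10^-0.76 = 0.17378, K2/[H⁺] = 10^-3.22 = 0.00060256
α₁ = 1/(1 + 0.17378 + 0.00060256) = 1/1.1744 = 0.8515; α₂ = α₁·K2/[H⁺] = 0.0005131
α₁ + 2α₂ = 0.8525
CA = 0.8525 × 3.55 = 3.03 mmol/L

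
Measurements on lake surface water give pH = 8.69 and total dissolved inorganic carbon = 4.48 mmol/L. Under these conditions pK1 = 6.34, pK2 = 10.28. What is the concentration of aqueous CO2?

α₀ = 1 / (1 + K1/[H⁺] + K1K2/[H⁺]²) = 1 / (1 + 10^+2.35 + 10^+0.76)
   = 1 / (1 + 223.87 + 5.7544) = 1/230.63 = 0.004336
[CO2*] = α₀ × DIC = 0.004336 × 4.48 = 0.0194 mmol/L = 19.4 μmol/L

[CO2*] = 19.4 μmol/L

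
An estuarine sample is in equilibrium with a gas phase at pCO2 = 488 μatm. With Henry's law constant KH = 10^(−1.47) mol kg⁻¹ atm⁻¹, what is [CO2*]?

[CO2*] = 16.5 μmol/kg

KH = 10^(−1.47) = 3.388×10^-2 mol kg⁻¹ atm⁻¹
[CO2*] = KH · pCO2 = 3.388×10^-2 × 488×10^-6 atm = 1.65×10^-5 mol/kg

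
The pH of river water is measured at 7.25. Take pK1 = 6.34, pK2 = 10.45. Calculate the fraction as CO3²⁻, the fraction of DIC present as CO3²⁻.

α₂ = 0.000562

α₂ = 1 / (1 + [H⁺]/K2 + [H⁺]²/(K1K2)) = 1 / (1 + 10^+3.20 + 10^+2.29)
   = 1 / (1 + 1584.9 + 194.98) = 1/1780.9 = 0.0005615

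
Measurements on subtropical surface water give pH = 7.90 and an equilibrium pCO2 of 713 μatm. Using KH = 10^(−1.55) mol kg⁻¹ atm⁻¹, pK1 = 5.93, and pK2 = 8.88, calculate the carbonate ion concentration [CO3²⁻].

[CO2*] = KH · pCO2 = 10^(−1.55) × 713×10^-6 = 2.010×10^-5 mol/kg
α₀ = 1/(1 + K1/[H⁺] + K1K2/[H⁺]²) = 1/(1 + 10^+1.97 + 10^+0.99) = 0.009606
DIC = [CO2*]/α₀ = 2.010×10^-5 / 0.009606 = 2.092 mmol/kg
[CO3²⁻] = α₂·DIC; α₂ = 0.09388, so [CO3²⁻] = 0.09388 × 2.092 = 0.196 mmol/kg

[CO3²⁻] = 0.196 mmol/kg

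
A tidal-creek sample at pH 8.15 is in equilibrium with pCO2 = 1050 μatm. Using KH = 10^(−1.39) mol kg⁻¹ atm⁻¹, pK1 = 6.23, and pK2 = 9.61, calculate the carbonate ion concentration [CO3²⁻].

[CO2*] = KH · pCO2 = 10^(−1.39) × 1050×10^-6 = 4.277×10^-5 mol/kg
α₀ = 1/(1 + K1/[H⁺] + K1K2/[H⁺]²) = 1/(1 + 10^+1.92 + 10^+0.46) = 0.01149
DIC = [CO2*]/α₀ = 4.277×10^-5 / 0.01149 = 3.724 mmol/kg
[CO3²⁻] = α₂·DIC; α₂ = 0.03313, so [CO3²⁻] = 0.03313 × 3.724 = 0.123 mmol/kg

[CO3²⁻] = 0.123 mmol/kg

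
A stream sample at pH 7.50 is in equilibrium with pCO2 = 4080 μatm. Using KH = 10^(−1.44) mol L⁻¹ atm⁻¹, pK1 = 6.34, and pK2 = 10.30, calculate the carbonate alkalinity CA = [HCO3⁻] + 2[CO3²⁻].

[CO2*] = KH · pCO2 = 10^(−1.44) × 4080×10^-6 = 1.481×10^-4 mol/L
α₀ = 1/(1 + K1/[H⁺] + K1K2/[H⁺]²) = 1/(1 + 10^+1.16 + 10^-1.64) = 0.06461
DIC = [CO2*]/α₀ = 1.481×10^-4 / 0.06461 = 2.293 mmol/L
CA = (α₁ + 2α₂)·DIC = (0.9339 + 2×0.001480) × 2.293 = 2.15 mmol/L

CA = 2.15 mmol/L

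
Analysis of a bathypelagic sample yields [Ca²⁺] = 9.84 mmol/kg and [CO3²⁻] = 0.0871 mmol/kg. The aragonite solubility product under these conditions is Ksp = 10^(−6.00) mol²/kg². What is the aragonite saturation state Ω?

Ω = 0.857

Ksp = 10^(−6.00) = 1.000×10^-6
Ω = [Ca²⁺][CO3²⁻]/Ksp = (9.84×10^-3)(0.0871×10^-3) / 1.000×10^-6 = 0.857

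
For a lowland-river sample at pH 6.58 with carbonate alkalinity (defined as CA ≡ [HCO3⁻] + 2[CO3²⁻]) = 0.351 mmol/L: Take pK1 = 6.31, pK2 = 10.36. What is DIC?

CA = [HCO3⁻] + 2[CO3²⁻] = (α₁ + 2α₂)·DIC
At pH 6.58: [H⁺]/K1 = 10^-0.27 = 0.53703, K2/[H⁺] = 10^-3.78 = 0.00016596
α₁ = 1/(1 + 0.53703 + 0.00016596) = 1/1.5372 = 0.6505; α₂ = α₁·K2/[H⁺] = 0.0001080
α₁ + 2α₂ = 0.6508
DIC = CA / (α₁ + 2α₂) = 0.351 / 0.6508 = 0.539 mmol/L

DIC = 0.539 mmol/L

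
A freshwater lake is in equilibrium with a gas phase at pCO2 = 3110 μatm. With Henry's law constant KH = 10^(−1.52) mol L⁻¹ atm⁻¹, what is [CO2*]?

KH = 10^(−1.52) = 3.020×10^-2 mol L⁻¹ atm⁻¹
[CO2*] = KH · pCO2 = 3.020×10^-2 × 3110×10^-6 atm = 9.39×10^-5 mol/L

[CO2*] = 93.9 μmol/L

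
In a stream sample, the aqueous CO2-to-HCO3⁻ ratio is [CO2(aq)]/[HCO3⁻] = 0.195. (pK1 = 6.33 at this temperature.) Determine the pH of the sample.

pH = 7.04

From K1 = [H⁺][HCO3⁻]/[CO2(aq)]:  pH = pK1 − log₁₀([CO2(aq)]/[HCO3⁻])
log₁₀(0.195) = -0.710
pH = 6.33 − (-0.710) = 7.04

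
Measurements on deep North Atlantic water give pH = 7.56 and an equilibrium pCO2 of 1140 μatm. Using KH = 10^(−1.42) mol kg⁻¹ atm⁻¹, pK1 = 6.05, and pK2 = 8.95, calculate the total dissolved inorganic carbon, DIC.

DIC = 1.50 mmol/kg

[CO2*] = KH · pCO2 = 10^(−1.42) × 1140×10^-6 = 4.334×10^-5 mol/kg
α₀ = 1/(1 + K1/[H⁺] + K1K2/[H⁺]²) = 1/(1 + 10^+1.51 + 10^+0.12) = 0.02884
DIC = [CO2*]/α₀ = 4.334×10^-5 / 0.02884 = 1.50 mmol/kg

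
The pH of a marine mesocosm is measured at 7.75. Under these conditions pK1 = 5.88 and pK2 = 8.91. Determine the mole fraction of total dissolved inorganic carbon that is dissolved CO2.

α₀ = 1 / (1 + K1/[H⁺] + K1K2/[H⁺]²) = 1 / (1 + 10^+1.87 + 10^+0.71)
   = 1 / (1 + 74.131 + 5.1286) = 1/80.260 = 0.01246

α₀ = 0.0125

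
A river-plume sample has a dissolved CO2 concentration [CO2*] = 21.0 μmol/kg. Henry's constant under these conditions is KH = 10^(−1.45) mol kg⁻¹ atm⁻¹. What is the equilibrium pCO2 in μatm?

pCO2 = 592 μatm

KH = 10^(−1.45) = 3.548×10^-2 mol kg⁻¹ atm⁻¹
pCO2 = [CO2*]/KH = 21.0×10^-6 / 3.548×10^-2 = 5.92×10^-4 atm = 592 μatm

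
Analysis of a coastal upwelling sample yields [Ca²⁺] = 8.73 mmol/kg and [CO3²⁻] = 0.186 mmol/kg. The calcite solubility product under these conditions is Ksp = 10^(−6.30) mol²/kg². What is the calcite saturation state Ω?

Ksp = 10^(−6.30) = 5.012×10^-7
Ω = [Ca²⁺][CO3²⁻]/Ksp = (8.73×10^-3)(0.186×10^-3) / 5.012×10^-7 = 3.24

Ω = 3.24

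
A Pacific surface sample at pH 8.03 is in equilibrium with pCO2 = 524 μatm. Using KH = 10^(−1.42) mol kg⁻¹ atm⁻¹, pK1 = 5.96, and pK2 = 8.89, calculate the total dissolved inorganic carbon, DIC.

DIC = 2.68 mmol/kg

[CO2*] = KH · pCO2 = 10^(−1.42) × 524×10^-6 = 1.992×10^-5 mol/kg
α₀ = 1/(1 + K1/[H⁺] + K1K2/[H⁺]²) = 1/(1 + 10^+2.07 + 10^+1.21) = 0.007423
DIC = [CO2*]/α₀ = 1.992×10^-5 / 0.007423 = 2.68 mmol/kg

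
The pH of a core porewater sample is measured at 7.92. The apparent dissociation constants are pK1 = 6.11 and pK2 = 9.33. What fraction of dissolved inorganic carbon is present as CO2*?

α₀ = 0.0147

α₀ = 1 / (1 + K1/[H⁺] + K1K2/[H⁺]²) = 1 / (1 + 10^+1.81 + 10^+0.40)
   = 1 / (1 + 64.565 + 2.5119) = 1/68.077 = 0.01469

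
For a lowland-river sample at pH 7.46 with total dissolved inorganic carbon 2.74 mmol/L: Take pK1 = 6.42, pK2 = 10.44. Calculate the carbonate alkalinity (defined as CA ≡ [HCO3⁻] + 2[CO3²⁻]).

CA = 2.51 mmol/L

CA = [HCO3⁻] + 2[CO3²⁻] = (α₁ + 2α₂)·DIC
At pH 7.46: [H⁺]/K1 = 10^-1.04 = 0.091201, K2/[H⁺] = 10^-2.98 = 0.0010471
α₁ = 1/(1 + 0.091201 + 0.0010471) = 1/1.0922 = 0.9155; α₂ = α₁·K2/[H⁺] = 0.0009587
α₁ + 2α₂ = 0.9175
CA = 0.9175 × 2.74 = 2.51 mmol/L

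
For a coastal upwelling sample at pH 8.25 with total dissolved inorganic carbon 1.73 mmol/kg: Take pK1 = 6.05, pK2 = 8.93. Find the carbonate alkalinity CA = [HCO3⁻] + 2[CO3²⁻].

CA = 2.02 mmol/kg

CA = [HCO3⁻] + 2[CO3²⁻] = (α₁ + 2α₂)·DIC
At pH 8.25: [H⁺]/K1 = 10^-2.20 = 0.0063096, K2/[H⁺] = 10^-0.68 = 0.20893
α₁ = 1/(1 + 0.0063096 + 0.20893) = 1/1.2152 = 0.8229; α₂ = α₁·K2/[H⁺] = 0.1719
α₁ + 2α₂ = 1.1667
CA = 1.1667 × 1.73 = 2.02 mmol/kg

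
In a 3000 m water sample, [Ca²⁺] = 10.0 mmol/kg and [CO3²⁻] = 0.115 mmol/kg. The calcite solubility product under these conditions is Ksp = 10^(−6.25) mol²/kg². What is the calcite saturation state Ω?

Ω = 2.05

Ksp = 10^(−6.25) = 5.623×10^-7
Ω = [Ca²⁺][CO3²⁻]/Ksp = (10.0×10^-3)(0.115×10^-3) / 5.623×10^-7 = 2.05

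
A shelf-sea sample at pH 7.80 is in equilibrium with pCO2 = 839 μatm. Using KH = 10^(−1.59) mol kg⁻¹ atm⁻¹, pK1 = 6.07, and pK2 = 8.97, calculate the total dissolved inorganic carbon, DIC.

DIC = 1.26 mmol/kg

[CO2*] = KH · pCO2 = 10^(−1.59) × 839×10^-6 = 2.157×10^-5 mol/kg
α₀ = 1/(1 + K1/[H⁺] + K1K2/[H⁺]²) = 1/(1 + 10^+1.73 + 10^+0.56) = 0.01714
DIC = [CO2*]/α₀ = 2.157×10^-5 / 0.01714 = 1.26 mmol/kg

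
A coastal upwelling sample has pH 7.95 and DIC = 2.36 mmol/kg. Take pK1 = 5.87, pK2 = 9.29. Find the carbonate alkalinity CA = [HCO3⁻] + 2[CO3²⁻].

CA = 2.44 mmol/kg

CA = [HCO3⁻] + 2[CO3²⁻] = (α₁ + 2α₂)·DIC
At pH 7.95: [H⁺]/K1 = 10^-2.08 = 0.0083176, K2/[H⁺] = 10^-1.34 = 0.045709
α₁ = 1/(1 + 0.0083176 + 0.045709) = 1/1.0540 = 0.9487; α₂ = α₁·K2/[H⁺] = 0.04337
α₁ + 2α₂ = 1.0355
CA = 1.0355 × 2.36 = 2.44 mmol/kg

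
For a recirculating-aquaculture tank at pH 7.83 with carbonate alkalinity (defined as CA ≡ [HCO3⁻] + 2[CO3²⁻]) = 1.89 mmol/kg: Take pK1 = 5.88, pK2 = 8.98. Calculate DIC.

CA = [HCO3⁻] + 2[CO3²⁻] = (α₁ + 2α₂)·DIC
At pH 7.83: [H⁺]/K1 = 10^-1.95 = 0.011220, K2/[H⁺] = 10^-1.15 = 0.070795
α₁ = 1/(1 + 0.011220 + 0.070795) = 1/1.0820 = 0.9242; α₂ = α₁·K2/[H⁺] = 0.06543
α₁ + 2α₂ = 1.0551
DIC = CA / (α₁ + 2α₂) = 1.89 / 1.0551 = 1.79 mmol/kg

DIC = 1.79 mmol/kg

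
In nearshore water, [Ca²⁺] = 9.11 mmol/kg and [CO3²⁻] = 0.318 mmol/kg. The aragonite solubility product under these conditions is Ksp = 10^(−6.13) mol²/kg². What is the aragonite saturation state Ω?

Ω = 3.91

Ksp = 10^(−6.13) = 7.413×10^-7
Ω = [Ca²⁺][CO3²⁻]/Ksp = (9.11×10^-3)(0.318×10^-3) / 7.413×10^-7 = 3.91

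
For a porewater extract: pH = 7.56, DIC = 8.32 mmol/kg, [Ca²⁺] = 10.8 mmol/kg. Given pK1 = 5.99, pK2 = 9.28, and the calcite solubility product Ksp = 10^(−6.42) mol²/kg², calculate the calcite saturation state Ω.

α₂ = 1 / (1 + [H⁺]/K2 + [H⁺]²/(K1K2)) = 1 / (1 + 10^+1.72 + 10^+0.15)
   = 1 / (1 + 52.481 + 1.4125) = 1/54.893 = 0.01822
[CO3²⁻] = α₂ × DIC = 0.01822 × 8.32 = 0.1516 mmol/kg
Ksp = 10^(−6.42) = 3.802×10^-7
Ω = [Ca²⁺][CO3²⁻]/Ksp = (10.8×10^-3)(1.516×10^-4) / 3.802×10^-7 = 4.31

Ω = 4.31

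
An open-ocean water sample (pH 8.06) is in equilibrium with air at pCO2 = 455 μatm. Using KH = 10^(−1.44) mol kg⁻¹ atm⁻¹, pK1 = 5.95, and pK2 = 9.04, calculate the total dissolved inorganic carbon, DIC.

[CO2*] = KH · pCO2 = 10^(−1.44) × 455×10^-6 = 1.652×10^-5 mol/kg
α₀ = 1/(1 + K1/[H⁺] + K1K2/[H⁺]²) = 1/(1 + 10^+2.11 + 10^+1.13) = 0.006978
DIC = [CO2*]/α₀ = 1.652×10^-5 / 0.006978 = 2.37 mmol/kg

DIC = 2.37 mmol/kg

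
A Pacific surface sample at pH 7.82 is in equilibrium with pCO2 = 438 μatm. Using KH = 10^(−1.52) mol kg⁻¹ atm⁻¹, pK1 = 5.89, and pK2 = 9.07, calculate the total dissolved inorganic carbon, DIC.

DIC = 1.20 mmol/kg

[CO2*] = KH · pCO2 = 10^(−1.52) × 438×10^-6 = 1.323×10^-5 mol/kg
α₀ = 1/(1 + K1/[H⁺] + K1K2/[H⁺]²) = 1/(1 + 10^+1.93 + 10^+0.68) = 0.01100
DIC = [CO2*]/α₀ = 1.323×10^-5 / 0.01100 = 1.20 mmol/kg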